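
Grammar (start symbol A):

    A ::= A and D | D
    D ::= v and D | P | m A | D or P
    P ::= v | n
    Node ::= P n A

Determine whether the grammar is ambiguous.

Witness: v and n

Derivation 1: A ⇒ A and D ⇒ D and D ⇒ P and D ⇒ v and D ⇒ v and P ⇒ v and n
Derivation 2: A ⇒ D ⇒ v and D ⇒ v and P ⇒ v and n

Two distinct leftmost derivations for the same string.

Ambiguous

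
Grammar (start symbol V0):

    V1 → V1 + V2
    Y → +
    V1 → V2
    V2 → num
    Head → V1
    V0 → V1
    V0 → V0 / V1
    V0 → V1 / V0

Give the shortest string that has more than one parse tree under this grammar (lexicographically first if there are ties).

num / num

length 1: no string has ≥2 trees
length 3: num / num has 2 parse trees

Two derivations of num / num:
  V0 ⇒ V0 / V1 ⇒ V1 / V1 ⇒ V2 / V1 ⇒ num / V1 ⇒ num / V2 ⇒ num / num
  V0 ⇒ V1 / V0 ⇒ V2 / V0 ⇒ num / V0 ⇒ num / V1 ⇒ num / V2 ⇒ num / num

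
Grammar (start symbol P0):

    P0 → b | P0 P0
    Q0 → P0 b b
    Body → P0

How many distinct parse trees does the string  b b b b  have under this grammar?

Parse trees for b b b b:
  [P0 [P0 b] [P0 [P0 b] [P0 [P0 b] [P0 b]]]]
  [P0 [P0 b] [P0 [P0 [P0 b] [P0 b]] [P0 b]]]
  [P0 [P0 [P0 b] [P0 b]] [P0 [P0 b] [P0 b]]]
  [P0 [P0 [P0 b] [P0 [P0 b] [P0 b]]] [P0 b]]
  [P0 [P0 [P0 [P0 b] [P0 b]] [P0 b]] [P0 b]]

5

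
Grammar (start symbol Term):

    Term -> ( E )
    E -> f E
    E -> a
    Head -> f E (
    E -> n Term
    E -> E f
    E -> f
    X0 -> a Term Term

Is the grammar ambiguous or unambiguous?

Witness: ( f f )

Derivation 1: Term ⇒ ( E ) ⇒ ( f E ) ⇒ ( f f )
Derivation 2: Term ⇒ ( E ) ⇒ ( E f ) ⇒ ( f f )

Two distinct leftmost derivations for the same string.

Ambiguous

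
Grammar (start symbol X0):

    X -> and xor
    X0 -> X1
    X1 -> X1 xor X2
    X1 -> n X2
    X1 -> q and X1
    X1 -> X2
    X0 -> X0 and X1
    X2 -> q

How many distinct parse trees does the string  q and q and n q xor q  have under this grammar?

7

Parse trees for q and q and n q xor q:
  [X0 [X1 [X1 q and [X1 q and [X1 n [X2 q]]]] xor [X2 q]]]
  [X0 [X1 q and [X1 [X1 q and [X1 n [X2 q]]] xor [X2 q]]]]
  [X0 [X1 q and [X1 q and [X1 [X1 n [X2 q]] xor [X2 q]]]]]
  [X0 [X0 [X1 [X2 q]]] and [X1 [X1 q and [X1 n [X2 q]]] xor [X2 q]]]
  [X0 [X0 [X1 [X2 q]]] and [X1 q and [X1 [X1 n [X2 q]] xor [X2 q]]]]
  [X0 [X0 [X1 q and [X1 [X2 q]]]] and [X1 [X1 n [X2 q]] xor [X2 q]]]
  [X0 [X0 [X0 [X1 [X2 q]]] and [X1 [X2 q]]] and [X1 [X1 n [X2 q]] xor [X2 q]]]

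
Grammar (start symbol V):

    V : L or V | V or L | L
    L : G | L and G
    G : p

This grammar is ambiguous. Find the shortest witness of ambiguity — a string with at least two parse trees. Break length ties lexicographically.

p or p

length 1: no string has ≥2 trees
length 3: p or p has 2 parse trees

Two derivations of p or p:
  V ⇒ L or V ⇒ G or V ⇒ p or V ⇒ p or L ⇒ p or G ⇒ p or p
  V ⇒ V or L ⇒ L or L ⇒ G or L ⇒ p or L ⇒ p or G ⇒ p or p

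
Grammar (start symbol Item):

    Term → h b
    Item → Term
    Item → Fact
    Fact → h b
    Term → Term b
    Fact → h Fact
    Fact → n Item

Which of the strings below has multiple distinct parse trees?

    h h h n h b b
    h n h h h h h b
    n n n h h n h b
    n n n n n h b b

h h h n h b b: 1 tree
h n h h h h h b: 1 tree
n n n h h n h b: 2 trees
n n n n n h b b: 1 tree

n n n h h n h b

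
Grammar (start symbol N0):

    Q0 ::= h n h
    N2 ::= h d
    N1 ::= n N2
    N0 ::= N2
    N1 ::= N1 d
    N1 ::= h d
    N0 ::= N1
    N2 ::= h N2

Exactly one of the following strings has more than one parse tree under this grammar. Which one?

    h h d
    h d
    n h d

h h d: 1 tree
h d: 2 trees
n h d: 1 tree

h d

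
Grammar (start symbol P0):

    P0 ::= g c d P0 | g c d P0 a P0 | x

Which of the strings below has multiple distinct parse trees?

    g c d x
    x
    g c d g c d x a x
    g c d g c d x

g c d x: 1 tree
x: 1 tree
g c d g c d x a x: 2 trees
g c d g c d x: 1 tree

g c d g c d x a x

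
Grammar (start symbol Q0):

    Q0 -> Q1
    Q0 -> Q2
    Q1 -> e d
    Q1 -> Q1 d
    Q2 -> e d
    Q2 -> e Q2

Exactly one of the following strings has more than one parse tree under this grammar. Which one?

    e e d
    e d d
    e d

e e d: 1 tree
e d d: 1 tree
e d: 2 trees

e d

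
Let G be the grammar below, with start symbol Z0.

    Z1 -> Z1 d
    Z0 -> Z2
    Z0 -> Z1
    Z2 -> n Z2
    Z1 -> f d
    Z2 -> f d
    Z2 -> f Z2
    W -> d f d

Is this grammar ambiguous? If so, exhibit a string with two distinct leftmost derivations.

Ambiguous

Witness: f d

Derivation 1: Z0 ⇒ Z2 ⇒ f d
Derivation 2: Z0 ⇒ Z1 ⇒ f d

Two distinct leftmost derivations for the same string.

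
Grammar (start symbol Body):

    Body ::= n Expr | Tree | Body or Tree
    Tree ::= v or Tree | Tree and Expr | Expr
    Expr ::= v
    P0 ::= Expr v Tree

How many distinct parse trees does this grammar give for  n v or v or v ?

Parse trees for n v or v or v:
  [Body [Body n [Expr v]] or [Tree v or [Tree [Expr v]]]]
  [Body [Body [Body n [Expr v]] or [Tree [Expr v]]] or [Tree [Expr v]]]

2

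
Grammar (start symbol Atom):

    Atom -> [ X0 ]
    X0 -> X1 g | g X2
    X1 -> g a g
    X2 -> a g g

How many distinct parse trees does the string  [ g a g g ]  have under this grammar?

Parse trees for [ g a g g ]:
  [Atom [ [X0 [X1 g a g] g] ]]
  [Atom [ [X0 g [X2 a g g]] ]]

2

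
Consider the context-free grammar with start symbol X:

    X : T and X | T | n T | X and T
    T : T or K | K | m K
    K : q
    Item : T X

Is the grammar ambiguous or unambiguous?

Ambiguous

Witness: q and q

Derivation 1: X ⇒ T and X ⇒ K and X ⇒ q and X ⇒ q and T ⇒ q and K ⇒ q and q
Derivation 2: X ⇒ X and T ⇒ T and T ⇒ K and T ⇒ q and T ⇒ q and K ⇒ q and q

Two distinct leftmost derivations for the same string.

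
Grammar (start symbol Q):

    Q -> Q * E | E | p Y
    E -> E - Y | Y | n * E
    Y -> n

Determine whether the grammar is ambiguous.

Witness: n * n

Derivation 1: Q ⇒ Q * E ⇒ E * E ⇒ Y * E ⇒ n * E ⇒ n * Y ⇒ n * n
Derivation 2: Q ⇒ E ⇒ n * E ⇒ n * Y ⇒ n * n

Two distinct leftmost derivations for the same string.

Ambiguous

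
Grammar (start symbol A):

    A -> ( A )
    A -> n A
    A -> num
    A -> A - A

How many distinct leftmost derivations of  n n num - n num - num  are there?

12

Parse trees for n n num - n num - num (showing first 6 of 12):
  [A n [A n [A [A num] - [A n [A [A num] - [A num]]]]]]
  [A n [A n [A [A num] - [A [A n [A num]] - [A num]]]]]
  [A n [A n [A [A [A num] - [A n [A num]]] - [A num]]]]
  [A n [A [A n [A num]] - [A n [A [A num] - [A num]]]]]
  [A n [A [A n [A num]] - [A [A n [A num]] - [A num]]]]
  [A n [A [A n [A [A num] - [A n [A num]]]] - [A num]]]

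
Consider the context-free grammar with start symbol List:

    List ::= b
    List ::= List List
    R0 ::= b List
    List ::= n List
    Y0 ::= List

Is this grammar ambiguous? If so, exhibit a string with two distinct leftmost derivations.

Ambiguous

Witness: b b b

Derivation 1: List ⇒ List List ⇒ b List ⇒ b List List ⇒ b b List ⇒ b b b
Derivation 2: List ⇒ List List ⇒ List List List ⇒ b List List ⇒ b b List ⇒ b b b

Two distinct leftmost derivations for the same string.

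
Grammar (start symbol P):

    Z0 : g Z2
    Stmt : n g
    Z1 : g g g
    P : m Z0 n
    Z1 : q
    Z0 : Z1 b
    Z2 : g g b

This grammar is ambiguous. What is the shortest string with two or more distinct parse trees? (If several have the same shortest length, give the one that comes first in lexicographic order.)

length 4: no string has ≥2 trees
length 6: m g g g b n has 2 parse trees

Two derivations of m g g g b n:
  P ⇒ m Z0 n ⇒ m g Z2 n ⇒ m g g g b n
  P ⇒ m Z0 n ⇒ m Z1 b n ⇒ m g g g b n

m g g g b n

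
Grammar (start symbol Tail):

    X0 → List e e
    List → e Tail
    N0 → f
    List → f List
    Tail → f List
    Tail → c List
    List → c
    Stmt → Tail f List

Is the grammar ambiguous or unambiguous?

(Stmt, X0, N0 are unreachable from Tail, so their rules don't affect L(Tail).) The reachable rules are right-linear with at most one rule per (nonterminal, next-terminal) pair. Each input token forces the next rule, so parsing is deterministic.

Unambiguous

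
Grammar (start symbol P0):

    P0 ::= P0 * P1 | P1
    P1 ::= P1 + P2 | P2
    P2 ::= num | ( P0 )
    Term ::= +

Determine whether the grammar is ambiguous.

Unambiguous

Only P0, P1, P2 are reachable from P0; ignoring the rest: P0 → P0 * P1 | P1  ;  P1 → P1 + P2 | P2  — a left-associative chain with P2 at the bottom. Each string factors uniquely by precedence.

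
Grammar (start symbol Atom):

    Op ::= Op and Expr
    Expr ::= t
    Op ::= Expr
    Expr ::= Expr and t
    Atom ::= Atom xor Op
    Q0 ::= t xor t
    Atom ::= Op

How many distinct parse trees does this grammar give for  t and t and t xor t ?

Parse trees for t and t and t xor t:
  [Atom [Atom [Op [Op [Expr t]] and [Expr [Expr t] and t]]] xor [Op [Expr t]]]
  [Atom [Atom [Op [Op [Op [Expr t]] and [Expr t]] and [Expr t]]] xor [Op [Expr t]]]
  [Atom [Atom [Op [Op [Expr [Expr t] and t]] and [Expr t]]] xor [Op [Expr t]]]
  [Atom [Atom [Op [Expr [Expr [Expr t] and t] and t]]] xor [Op [Expr t]]]

4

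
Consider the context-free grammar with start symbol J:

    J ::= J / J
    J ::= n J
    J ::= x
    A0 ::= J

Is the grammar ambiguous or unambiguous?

Witness: n x / x

Derivation 1: J ⇒ J / J ⇒ n J / J ⇒ n x / J ⇒ n x / x
Derivation 2: J ⇒ n J ⇒ n J / J ⇒ n x / J ⇒ n x / x

Two distinct leftmost derivations for the same string.

Ambiguous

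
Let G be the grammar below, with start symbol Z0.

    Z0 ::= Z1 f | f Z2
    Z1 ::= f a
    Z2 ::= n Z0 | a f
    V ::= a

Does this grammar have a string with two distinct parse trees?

Ambiguous

Witness: f a f

Derivation 1: Z0 ⇒ Z1 f ⇒ f a f
Derivation 2: Z0 ⇒ f Z2 ⇒ f a f

Two distinct leftmost derivations for the same string.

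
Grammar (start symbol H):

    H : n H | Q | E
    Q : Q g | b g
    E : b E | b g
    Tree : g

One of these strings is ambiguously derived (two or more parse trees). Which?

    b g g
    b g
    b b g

b g

b g g: 1 tree
b g: 2 trees
b b g: 1 tree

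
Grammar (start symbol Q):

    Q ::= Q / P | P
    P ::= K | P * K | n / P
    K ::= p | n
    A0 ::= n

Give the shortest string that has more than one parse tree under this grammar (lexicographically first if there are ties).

length 1: no string has ≥2 trees
length 3: n / n has 2 parse trees

Two derivations of n / n:
  Q ⇒ Q / P ⇒ P / P ⇒ K / P ⇒ n / P ⇒ n / K ⇒ n / n
  Q ⇒ P ⇒ n / P ⇒ n / K ⇒ n / n

n / n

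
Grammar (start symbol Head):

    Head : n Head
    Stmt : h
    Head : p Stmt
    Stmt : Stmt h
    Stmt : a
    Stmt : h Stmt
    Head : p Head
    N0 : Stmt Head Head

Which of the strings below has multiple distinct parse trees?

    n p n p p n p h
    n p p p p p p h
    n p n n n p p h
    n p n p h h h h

n p n p h h h h

n p n p p n p h: 1 tree
n p p p p p p h: 1 tree
n p n n n p p h: 1 tree
n p n p h h h h: 8 trees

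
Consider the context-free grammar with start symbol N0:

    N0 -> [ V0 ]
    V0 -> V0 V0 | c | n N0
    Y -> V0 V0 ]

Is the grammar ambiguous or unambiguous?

Witness: [ c c c ]

Derivation 1: N0 ⇒ [ V0 ] ⇒ [ V0 V0 ] ⇒ [ V0 V0 V0 ] ⇒ [ c V0 V0 ] ⇒ [ c c V0 ] ⇒ [ c c c ]
Derivation 2: N0 ⇒ [ V0 ] ⇒ [ V0 V0 ] ⇒ [ c V0 ] ⇒ [ c V0 V0 ] ⇒ [ c c V0 ] ⇒ [ c c c ]

Two distinct leftmost derivations for the same string.

Ambiguous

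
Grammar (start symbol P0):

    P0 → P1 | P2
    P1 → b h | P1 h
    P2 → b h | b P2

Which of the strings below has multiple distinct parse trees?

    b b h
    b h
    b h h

b h

b b h: 1 tree
b h: 2 trees
b h h: 1 tree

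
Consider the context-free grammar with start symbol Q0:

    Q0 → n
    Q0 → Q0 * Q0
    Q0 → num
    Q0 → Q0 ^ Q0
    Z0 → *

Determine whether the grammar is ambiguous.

Ambiguous

Witness: n * n * n

Derivation 1: Q0 ⇒ Q0 * Q0 ⇒ n * Q0 ⇒ n * Q0 * Q0 ⇒ n * n * Q0 ⇒ n * n * n
Derivation 2: Q0 ⇒ Q0 * Q0 ⇒ Q0 * Q0 * Q0 ⇒ n * Q0 * Q0 ⇒ n * n * Q0 ⇒ n * n * n

Two distinct leftmost derivations for the same string.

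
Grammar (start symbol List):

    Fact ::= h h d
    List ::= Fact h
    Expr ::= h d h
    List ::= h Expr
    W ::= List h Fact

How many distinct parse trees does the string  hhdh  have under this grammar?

Parse trees for hhdh:
  [List [Fact h h d] h]
  [List h [Expr h d h]]

2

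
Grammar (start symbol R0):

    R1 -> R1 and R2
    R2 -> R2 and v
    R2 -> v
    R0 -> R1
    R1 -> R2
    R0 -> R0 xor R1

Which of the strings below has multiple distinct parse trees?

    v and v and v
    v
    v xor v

v and v and v

v and v and v: 4 trees
v: 1 tree
v xor v: 1 tree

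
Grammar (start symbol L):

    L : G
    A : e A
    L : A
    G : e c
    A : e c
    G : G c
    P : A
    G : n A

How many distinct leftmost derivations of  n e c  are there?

Parse trees for n e c:
  [L [G n [A e c]]]

1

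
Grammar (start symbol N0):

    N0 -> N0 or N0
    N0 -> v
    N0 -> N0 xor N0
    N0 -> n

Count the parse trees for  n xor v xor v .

Parse trees for n xor v xor v:
  [N0 [N0 n] xor [N0 [N0 v] xor [N0 v]]]
  [N0 [N0 [N0 n] xor [N0 v]] xor [N0 v]]

2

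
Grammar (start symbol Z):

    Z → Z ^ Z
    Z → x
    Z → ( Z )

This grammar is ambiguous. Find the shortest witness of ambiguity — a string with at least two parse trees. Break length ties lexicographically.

length 1: no string has ≥2 trees
length 3: no string has ≥2 trees
length 5: x ^ x ^ x has 2 parse trees

Two derivations of x ^ x ^ x:
  Z ⇒ Z ^ Z ⇒ Z ^ Z ^ Z ⇒ x ^ Z ^ Z ⇒ x ^ x ^ Z ⇒ x ^ x ^ x
  Z ⇒ Z ^ Z ⇒ x ^ Z ⇒ x ^ Z ^ Z ⇒ x ^ x ^ Z ⇒ x ^ x ^ x

x ^ x ^ x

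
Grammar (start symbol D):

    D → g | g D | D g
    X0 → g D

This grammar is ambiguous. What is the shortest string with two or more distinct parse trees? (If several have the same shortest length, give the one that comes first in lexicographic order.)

length 1: no string has ≥2 trees
length 2: g g has 2 parse trees

Two derivations of g g:
  D ⇒ g D ⇒ g g
  D ⇒ D g ⇒ g g

g g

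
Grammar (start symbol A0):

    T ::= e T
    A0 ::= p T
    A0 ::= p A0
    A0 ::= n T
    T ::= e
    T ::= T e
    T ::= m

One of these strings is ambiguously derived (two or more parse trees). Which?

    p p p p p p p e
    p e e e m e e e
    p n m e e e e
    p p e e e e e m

p p p p p p p e: 1 tree
p e e e m e e e: 20 trees
p n m e e e e: 1 tree
p p e e e e e m: 1 tree

p e e e m e e e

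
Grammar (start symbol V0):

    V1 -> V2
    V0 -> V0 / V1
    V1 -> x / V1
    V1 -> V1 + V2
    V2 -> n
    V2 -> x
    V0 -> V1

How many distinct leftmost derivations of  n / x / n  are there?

2

Parse trees for n / x / n:
  [V0 [V0 [V1 [V2 n]]] / [V1 x / [V1 [V2 n]]]]
  [V0 [V0 [V0 [V1 [V2 n]]] / [V1 [V2 x]]] / [V1 [V2 n]]]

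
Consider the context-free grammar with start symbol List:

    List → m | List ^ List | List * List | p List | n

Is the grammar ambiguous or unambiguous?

Witness: p m * m

Derivation 1: List ⇒ List * List ⇒ p List * List ⇒ p m * List ⇒ p m * m
Derivation 2: List ⇒ p List ⇒ p List * List ⇒ p m * List ⇒ p m * m

Two distinct leftmost derivations for the same string.

Ambiguous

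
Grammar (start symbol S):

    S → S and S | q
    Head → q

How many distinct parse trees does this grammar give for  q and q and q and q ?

5

Parse trees for q and q and q and q:
  [S [S q] and [S [S q] and [S [S q] and [S q]]]]
  [S [S q] and [S [S [S q] and [S q]] and [S q]]]
  [S [S [S q] and [S q]] and [S [S q] and [S q]]]
  [S [S [S q] and [S [S q] and [S q]]] and [S q]]
  [S [S [S [S q] and [S q]] and [S q]] and [S q]]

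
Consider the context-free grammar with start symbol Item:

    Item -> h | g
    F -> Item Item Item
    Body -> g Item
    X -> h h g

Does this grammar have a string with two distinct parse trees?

Unambiguous

(F, Body, X are unreachable from Item, so their rules don't affect L(Item).) The reachable rules are right-linear with at most one rule per (nonterminal, next-terminal) pair. Each input token forces the next rule, so parsing is deterministic.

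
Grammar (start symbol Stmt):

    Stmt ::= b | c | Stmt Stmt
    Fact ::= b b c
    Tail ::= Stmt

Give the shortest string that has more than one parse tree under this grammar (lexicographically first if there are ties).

length 1: no string has ≥2 trees
length 2: no string has ≥2 trees
length 3: b b b has 2 parse trees

Two derivations of b b b:
  Stmt ⇒ Stmt Stmt ⇒ b Stmt ⇒ b Stmt Stmt ⇒ b b Stmt ⇒ b b b
  Stmt ⇒ Stmt Stmt ⇒ Stmt Stmt Stmt ⇒ b Stmt Stmt ⇒ b b Stmt ⇒ b b b

b b b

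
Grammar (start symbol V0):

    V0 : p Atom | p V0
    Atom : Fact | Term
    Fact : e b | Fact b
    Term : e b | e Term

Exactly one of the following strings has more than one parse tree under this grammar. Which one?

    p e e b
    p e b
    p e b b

p e e b: 1 tree
p e b: 2 trees
p e b b: 1 tree

p e b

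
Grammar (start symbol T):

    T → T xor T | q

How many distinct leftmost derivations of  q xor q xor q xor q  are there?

Parse trees for q xor q xor q xor q:
  [T [T q] xor [T [T q] xor [T [T q] xor [T q]]]]
  [T [T q] xor [T [T [T q] xor [T q]] xor [T q]]]
  [T [T [T q] xor [T q]] xor [T [T q] xor [T q]]]
  [T [T [T q] xor [T [T q] xor [T q]]] xor [T q]]
  [T [T [T [T q] xor [T q]] xor [T q]] xor [T q]]

5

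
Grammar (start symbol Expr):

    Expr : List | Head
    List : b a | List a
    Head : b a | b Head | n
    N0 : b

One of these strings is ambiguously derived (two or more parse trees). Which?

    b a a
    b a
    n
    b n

b a

b a a: 1 tree
b a: 2 trees
n: 1 tree
b n: 1 tree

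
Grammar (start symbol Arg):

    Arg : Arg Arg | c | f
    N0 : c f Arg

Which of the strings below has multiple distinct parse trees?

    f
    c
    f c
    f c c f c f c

f c c f c f c

f: 1 tree
c: 1 tree
f c: 1 tree
f c c f c f c: 132 trees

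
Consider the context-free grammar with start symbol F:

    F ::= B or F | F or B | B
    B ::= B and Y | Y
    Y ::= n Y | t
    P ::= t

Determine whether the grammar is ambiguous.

Ambiguous

Witness: t or t

Derivation 1: F ⇒ B or F ⇒ Y or F ⇒ t or F ⇒ t or B ⇒ t or Y ⇒ t or t
Derivation 2: F ⇒ F or B ⇒ B or B ⇒ Y or B ⇒ t or B ⇒ t or Y ⇒ t or t

Two distinct leftmost derivations for the same string.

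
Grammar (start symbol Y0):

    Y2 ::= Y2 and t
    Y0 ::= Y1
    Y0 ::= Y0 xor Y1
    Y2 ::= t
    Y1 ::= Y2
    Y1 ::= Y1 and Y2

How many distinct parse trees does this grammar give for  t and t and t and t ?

Parse trees for t and t and t and t:
  [Y0 [Y1 [Y2 [Y2 [Y2 [Y2 t] and t] and t] and t]]]
  [Y0 [Y1 [Y1 [Y2 t]] and [Y2 [Y2 [Y2 t] and t] and t]]]
  [Y0 [Y1 [Y1 [Y2 [Y2 t] and t]] and [Y2 [Y2 t] and t]]]
  [Y0 [Y1 [Y1 [Y1 [Y2 t]] and [Y2 t]] and [Y2 [Y2 t] and t]]]
  [Y0 [Y1 [Y1 [Y2 [Y2 [Y2 t] and t] and t]] and [Y2 t]]]
  [Y0 [Y1 [Y1 [Y1 [Y2 t]] and [Y2 [Y2 t] and t]] and [Y2 t]]]
  [Y0 [Y1 [Y1 [Y1 [Y2 [Y2 t] and t]] and [Y2 t]] and [Y2 t]]]
  [Y0 [Y1 [Y1 [Y1 [Y1 [Y2 t]] and [Y2 t]] and [Y2 t]] and [Y2 t]]]

8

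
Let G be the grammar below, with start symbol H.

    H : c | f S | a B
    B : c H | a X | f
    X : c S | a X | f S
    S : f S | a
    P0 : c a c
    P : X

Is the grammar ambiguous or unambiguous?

Only H, B, X, S are reachable from H; ignoring the rest: Restricted to the reachable nonterminals, every rule has the form A → t or A → t B, and no two rules for the same A share a first terminal. The grammar encodes a DFA — one run per string.

Unambiguous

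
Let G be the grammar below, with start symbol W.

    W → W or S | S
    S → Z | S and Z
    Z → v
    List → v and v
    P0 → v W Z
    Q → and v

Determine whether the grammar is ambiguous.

(List, P0, Q are unreachable from W, so their rules don't affect L(W).) W → W or S | S  ;  S → S and Z | Z  — a left-associative chain with Z at the bottom. Each string factors uniquely by precedence.

Unambiguous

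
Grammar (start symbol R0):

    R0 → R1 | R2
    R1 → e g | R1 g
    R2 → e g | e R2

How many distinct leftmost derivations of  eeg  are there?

Parse trees for eeg:
  [R0 [R2 e [R2 e g]]]

1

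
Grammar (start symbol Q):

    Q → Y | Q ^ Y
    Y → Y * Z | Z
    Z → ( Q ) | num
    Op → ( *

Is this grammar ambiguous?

Only Q, Y, Z are reachable from Q; ignoring the rest: Q → Q ^ Y | Y  ;  Y → Y * Z | Z  — a left-associative chain with Z at the bottom. Each string factors uniquely by precedence.

Unambiguous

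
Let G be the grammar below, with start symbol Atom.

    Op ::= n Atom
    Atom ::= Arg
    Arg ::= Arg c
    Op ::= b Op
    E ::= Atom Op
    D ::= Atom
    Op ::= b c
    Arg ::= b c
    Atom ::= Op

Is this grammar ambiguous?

Ambiguous

Witness: b c

Derivation 1: Atom ⇒ Arg ⇒ b c
Derivation 2: Atom ⇒ Op ⇒ b c

Two distinct leftmost derivations for the same string.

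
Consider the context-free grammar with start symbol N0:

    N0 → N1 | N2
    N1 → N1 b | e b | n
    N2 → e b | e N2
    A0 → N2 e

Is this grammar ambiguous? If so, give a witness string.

Witness: e b

Derivation 1: N0 ⇒ N1 ⇒ e b
Derivation 2: N0 ⇒ N2 ⇒ e b

Two distinct leftmost derivations for the same string.

Ambiguous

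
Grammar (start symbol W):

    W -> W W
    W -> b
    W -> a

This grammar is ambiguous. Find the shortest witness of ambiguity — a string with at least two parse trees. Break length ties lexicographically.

length 1: no string has ≥2 trees
length 2: no string has ≥2 trees
length 3: a a a has 2 parse trees

Two derivations of a a a:
  W ⇒ W W ⇒ W W W ⇒ a W W ⇒ a a W ⇒ a a a
  W ⇒ W W ⇒ a W ⇒ a W W ⇒ a a W ⇒ a a a

a a a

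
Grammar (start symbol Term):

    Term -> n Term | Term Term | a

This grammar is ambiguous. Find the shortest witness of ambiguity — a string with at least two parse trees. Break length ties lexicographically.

length 1: no string has ≥2 trees
length 2: no string has ≥2 trees
length 3: a a a has 2 parse trees

Two derivations of a a a:
  Term ⇒ Term Term ⇒ Term Term Term ⇒ a Term Term ⇒ a a Term ⇒ a a a
  Term ⇒ Term Term ⇒ a Term ⇒ a Term Term ⇒ a a Term ⇒ a a a

a a a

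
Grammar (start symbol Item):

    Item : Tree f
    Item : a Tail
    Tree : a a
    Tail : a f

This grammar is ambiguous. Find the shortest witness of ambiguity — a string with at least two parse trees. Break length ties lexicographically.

a a f

length 3: a a f has 2 parse trees

Two derivations of a a f:
  Item ⇒ Tree f ⇒ a a f
  Item ⇒ a Tail ⇒ a a f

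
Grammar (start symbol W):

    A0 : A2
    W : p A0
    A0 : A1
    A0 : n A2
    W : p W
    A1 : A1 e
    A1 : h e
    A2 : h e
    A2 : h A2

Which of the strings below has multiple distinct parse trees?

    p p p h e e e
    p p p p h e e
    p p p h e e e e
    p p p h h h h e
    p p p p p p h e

p p p p p p h e

p p p h e e e: 1 tree
p p p p h e e: 1 tree
p p p h e e e e: 1 tree
p p p h h h h e: 1 tree
p p p p p p h e: 2 trees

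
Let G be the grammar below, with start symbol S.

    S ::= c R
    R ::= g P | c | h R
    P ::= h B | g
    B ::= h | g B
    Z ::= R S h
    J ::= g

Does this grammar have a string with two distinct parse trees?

Unambiguous

Only S, R, P, B are reachable from S; ignoring the rest: Restricted to the reachable nonterminals, every rule has the form A → t or A → t B, and no two rules for the same A share a first terminal. The grammar encodes a DFA — one run per string.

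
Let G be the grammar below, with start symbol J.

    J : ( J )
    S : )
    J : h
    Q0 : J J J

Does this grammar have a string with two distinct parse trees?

Unambiguous

Only J is reachable from J; ignoring the rest: Each string is a nest of matched brackets around a single atom. An opening bracket forces the recursive rule; an atom forces the base rule.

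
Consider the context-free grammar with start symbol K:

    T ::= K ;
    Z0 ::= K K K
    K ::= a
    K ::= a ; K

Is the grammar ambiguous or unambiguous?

Unambiguous

(T, Z0 are unreachable from K, so their rules don't affect L(K).) Right-recursive list with a separator: after each atom, whether the separator follows determines the rule. One parse per string.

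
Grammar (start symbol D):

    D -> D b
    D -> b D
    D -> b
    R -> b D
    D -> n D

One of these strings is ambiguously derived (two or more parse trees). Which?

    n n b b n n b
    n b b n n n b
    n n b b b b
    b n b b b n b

n n b b n n b: 1 tree
n b b n n n b: 1 tree
n n b b b b: 26 trees
b n b b b n b: 1 tree

n n b b b b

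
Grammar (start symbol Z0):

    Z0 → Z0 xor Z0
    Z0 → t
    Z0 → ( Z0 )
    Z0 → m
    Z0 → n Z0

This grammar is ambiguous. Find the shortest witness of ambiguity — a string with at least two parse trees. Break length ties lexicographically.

n m xor m

length 1: no string has ≥2 trees
length 2: no string has ≥2 trees
length 3: no string has ≥2 trees
length 4: n m xor m has 2 parse trees

Two derivations of n m xor m:
  Z0 ⇒ Z0 xor Z0 ⇒ n Z0 xor Z0 ⇒ n m xor Z0 ⇒ n m xor m
  Z0 ⇒ n Z0 ⇒ n Z0 xor Z0 ⇒ n m xor Z0 ⇒ n m xor m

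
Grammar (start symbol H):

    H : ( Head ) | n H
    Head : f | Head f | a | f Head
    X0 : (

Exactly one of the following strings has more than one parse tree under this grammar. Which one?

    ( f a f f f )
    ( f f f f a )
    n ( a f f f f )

( f a f f f )

( f a f f f ): 4 trees
( f f f f a ): 1 tree
n ( a f f f f ): 1 tree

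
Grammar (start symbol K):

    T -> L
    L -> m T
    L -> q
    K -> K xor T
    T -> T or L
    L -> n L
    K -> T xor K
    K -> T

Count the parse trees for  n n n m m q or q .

3

Parse trees for n n n m m q or q:
  [K [T [L n [L n [L n [L m [T [L m [T [T [L q]] or [L q]]]]]]]]]]
  [K [T [L n [L n [L n [L m [T [T [L m [T [L q]]]] or [L q]]]]]]]]
  [K [T [T [L n [L n [L n [L m [T [L m [T [L q]]]]]]]]] or [L q]]]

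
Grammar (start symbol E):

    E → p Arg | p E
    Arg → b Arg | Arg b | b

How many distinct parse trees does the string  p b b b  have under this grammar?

Parse trees for p b b b:
  [E p [Arg b [Arg b [Arg b]]]]
  [E p [Arg b [Arg [Arg b] b]]]
  [E p [Arg [Arg b [Arg b]] b]]
  [E p [Arg [Arg [Arg b] b] b]]

4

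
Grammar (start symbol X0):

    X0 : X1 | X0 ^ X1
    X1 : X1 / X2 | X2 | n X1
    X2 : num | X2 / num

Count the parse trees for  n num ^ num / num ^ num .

Parse trees for n num ^ num / num ^ num:
  [X0 [X0 [X0 [X1 n [X1 [X2 num]]]] ^ [X1 [X1 [X2 num]] / [X2 num]]] ^ [X1 [X2 num]]]
  [X0 [X0 [X0 [X1 n [X1 [X2 num]]]] ^ [X1 [X2 [X2 num] / num]]] ^ [X1 [X2 num]]]

2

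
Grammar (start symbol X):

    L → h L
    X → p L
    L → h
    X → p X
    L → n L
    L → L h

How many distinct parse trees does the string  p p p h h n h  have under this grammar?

Parse trees for p p p h h n h:
  [X p [X p [X p [L h [L h [L n [L h]]]]]]]

1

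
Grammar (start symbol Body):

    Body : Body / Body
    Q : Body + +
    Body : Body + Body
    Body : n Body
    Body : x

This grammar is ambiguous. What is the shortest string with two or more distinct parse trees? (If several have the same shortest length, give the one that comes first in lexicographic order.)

length 1: no string has ≥2 trees
length 2: no string has ≥2 trees
length 3: no string has ≥2 trees
length 4: n x + x has 2 parse trees

Two derivations of n x + x:
  Body ⇒ Body + Body ⇒ n Body + Body ⇒ n x + Body ⇒ n x + x
  Body ⇒ n Body ⇒ n Body + Body ⇒ n x + Body ⇒ n x + x

n x + x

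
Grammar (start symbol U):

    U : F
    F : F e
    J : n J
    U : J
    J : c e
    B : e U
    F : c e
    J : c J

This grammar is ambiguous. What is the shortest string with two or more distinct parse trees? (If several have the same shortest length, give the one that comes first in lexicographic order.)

length 2: c e has 2 parse trees

Two derivations of c e:
  U ⇒ F ⇒ c e
  U ⇒ J ⇒ c e

c e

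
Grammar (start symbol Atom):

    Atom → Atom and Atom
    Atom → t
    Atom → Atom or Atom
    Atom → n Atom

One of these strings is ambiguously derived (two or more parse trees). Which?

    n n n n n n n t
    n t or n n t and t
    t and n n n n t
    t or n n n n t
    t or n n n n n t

n n n n n n n t: 1 tree
n t or n n t and t: 9 trees
t and n n n n t: 1 tree
t or n n n n t: 1 tree
t or n n n n n t: 1 tree

n t or n n t and t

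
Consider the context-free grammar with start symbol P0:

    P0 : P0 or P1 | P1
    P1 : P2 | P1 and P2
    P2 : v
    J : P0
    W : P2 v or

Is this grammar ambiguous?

(J, W are unreachable from P0, so their rules don't affect L(P0).) The grammar is stratified — P0 handles 'or' (left-recursive), P1 handles 'and', P2 atoms. Each operator has a fixed associativity and precedence level, so every string has one parse.

Unambiguous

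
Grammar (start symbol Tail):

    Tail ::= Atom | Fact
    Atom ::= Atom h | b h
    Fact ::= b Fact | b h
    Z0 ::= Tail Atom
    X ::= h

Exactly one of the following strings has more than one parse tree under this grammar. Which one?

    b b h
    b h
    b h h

b h

b b h: 1 tree
b h: 2 trees
b h h: 1 tree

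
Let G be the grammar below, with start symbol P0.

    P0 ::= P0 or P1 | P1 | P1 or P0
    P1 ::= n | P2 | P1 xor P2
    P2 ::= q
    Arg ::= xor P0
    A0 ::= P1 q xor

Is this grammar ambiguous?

Ambiguous

Witness: n or n

Derivation 1: P0 ⇒ P0 or P1 ⇒ P1 or P1 ⇒ n or P1 ⇒ n or n
Derivation 2: P0 ⇒ P1 or P0 ⇒ n or P0 ⇒ n or P1 ⇒ n or n

Two distinct leftmost derivations for the same string.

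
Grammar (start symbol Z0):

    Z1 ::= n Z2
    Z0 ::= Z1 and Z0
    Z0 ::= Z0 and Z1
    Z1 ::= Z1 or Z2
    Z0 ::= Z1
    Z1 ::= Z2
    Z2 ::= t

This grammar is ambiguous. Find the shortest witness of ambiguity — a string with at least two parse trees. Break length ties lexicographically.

length 1: no string has ≥2 trees
length 2: no string has ≥2 trees
length 3: t and t has 2 parse trees

Two derivations of t and t:
  Z0 ⇒ Z1 and Z0 ⇒ Z2 and Z0 ⇒ t and Z0 ⇒ t and Z1 ⇒ t and Z2 ⇒ t and t
  Z0 ⇒ Z0 and Z1 ⇒ Z1 and Z1 ⇒ Z2 and Z1 ⇒ t and Z1 ⇒ t and Z2 ⇒ t and t

t and t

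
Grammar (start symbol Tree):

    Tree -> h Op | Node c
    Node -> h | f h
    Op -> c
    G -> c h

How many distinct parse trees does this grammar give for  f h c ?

1

Parse trees for f h c:
  [Tree [Node f h] c]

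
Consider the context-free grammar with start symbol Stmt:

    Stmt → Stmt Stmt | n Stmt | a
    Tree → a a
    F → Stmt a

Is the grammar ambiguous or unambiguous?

Witness: a a a

Derivation 1: Stmt ⇒ Stmt Stmt ⇒ Stmt Stmt Stmt ⇒ a Stmt Stmt ⇒ a a Stmt ⇒ a a a
Derivation 2: Stmt ⇒ Stmt Stmt ⇒ a Stmt ⇒ a Stmt Stmt ⇒ a a Stmt ⇒ a a a

Two distinct leftmost derivations for the same string.

Ambiguous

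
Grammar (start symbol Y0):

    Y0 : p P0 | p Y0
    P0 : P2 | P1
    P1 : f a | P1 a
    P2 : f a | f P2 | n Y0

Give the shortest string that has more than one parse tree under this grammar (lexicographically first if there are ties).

length 3: p f a has 2 parse trees

Two derivations of p f a:
  Y0 ⇒ p P0 ⇒ p P2 ⇒ p f a
  Y0 ⇒ p P0 ⇒ p P1 ⇒ p f a

p f a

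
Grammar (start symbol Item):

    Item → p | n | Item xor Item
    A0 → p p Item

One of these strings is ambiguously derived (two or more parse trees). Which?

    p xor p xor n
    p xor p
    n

p xor p xor n

p xor p xor n: 2 trees
p xor p: 1 tree
n: 1 tree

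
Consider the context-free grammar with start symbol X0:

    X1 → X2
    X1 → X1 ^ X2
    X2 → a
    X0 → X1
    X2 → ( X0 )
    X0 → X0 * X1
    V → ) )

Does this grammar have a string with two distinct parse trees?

(V is unreachable from X0, so its rules don't affect L(X0).) X0 → X0 * X1 | X1  ;  X1 → X1 ^ X2 | X2  — a left-associative chain with X2 at the bottom. Each string factors uniquely by precedence.

Unambiguous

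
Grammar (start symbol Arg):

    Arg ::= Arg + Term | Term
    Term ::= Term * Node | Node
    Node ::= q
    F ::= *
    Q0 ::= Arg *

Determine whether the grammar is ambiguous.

(F, Q0 are unreachable from Arg, so their rules don't affect L(Arg).) Arg → Arg + Term | Term  ;  Term → Term * Node | Node  — a left-associative chain with Node at the bottom. Each string factors uniquely by precedence.

Unambiguous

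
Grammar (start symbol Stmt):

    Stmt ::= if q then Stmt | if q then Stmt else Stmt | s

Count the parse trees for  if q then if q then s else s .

Parse trees for if q then if q then s else s:
  [Stmt if q then [Stmt if q then [Stmt s] else [Stmt s]]]
  [Stmt if q then [Stmt if q then [Stmt s]] else [Stmt s]]

2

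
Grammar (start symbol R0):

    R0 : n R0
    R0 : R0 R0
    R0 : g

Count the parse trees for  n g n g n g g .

30

Parse trees for n g n g n g g (showing first 6 of 30):
  [R0 n [R0 [R0 g] [R0 n [R0 [R0 g] [R0 n [R0 [R0 g] [R0 g]]]]]]]
  [R0 n [R0 [R0 g] [R0 n [R0 [R0 g] [R0 [R0 n [R0 g]] [R0 g]]]]]]
  [R0 n [R0 [R0 g] [R0 n [R0 [R0 [R0 g] [R0 n [R0 g]]] [R0 g]]]]]
  [R0 n [R0 [R0 g] [R0 [R0 n [R0 g]] [R0 n [R0 [R0 g] [R0 g]]]]]]
  [R0 n [R0 [R0 g] [R0 [R0 n [R0 g]] [R0 [R0 n [R0 g]] [R0 g]]]]]
  [R0 n [R0 [R0 g] [R0 [R0 n [R0 [R0 g] [R0 n [R0 g]]]] [R0 g]]]]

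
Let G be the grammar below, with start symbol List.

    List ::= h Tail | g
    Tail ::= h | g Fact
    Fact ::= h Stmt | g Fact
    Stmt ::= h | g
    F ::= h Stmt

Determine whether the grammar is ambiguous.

Unambiguous

Only List, Tail, Fact, Stmt are reachable from List; ignoring the rest: Each reachable nonterminal has at most one production per leading terminal, and all productions are right-linear; the derivation is determined token-by-token.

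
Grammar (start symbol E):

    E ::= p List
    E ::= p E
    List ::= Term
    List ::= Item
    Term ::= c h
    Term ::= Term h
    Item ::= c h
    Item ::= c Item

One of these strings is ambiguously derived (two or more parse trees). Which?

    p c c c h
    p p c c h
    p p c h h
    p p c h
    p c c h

p p c h

p c c c h: 1 tree
p p c c h: 1 tree
p p c h h: 1 tree
p p c h: 2 trees
p c c h: 1 tree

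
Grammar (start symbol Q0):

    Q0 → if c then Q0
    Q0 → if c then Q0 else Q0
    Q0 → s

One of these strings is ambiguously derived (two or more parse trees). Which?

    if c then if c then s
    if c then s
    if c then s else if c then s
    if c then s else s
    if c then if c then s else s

if c then if c then s: 1 tree
if c then s: 1 tree
if c then s else if c then s: 1 tree
if c then s else s: 1 tree
if c then if c then s else s: 2 trees

if c then if c then s else s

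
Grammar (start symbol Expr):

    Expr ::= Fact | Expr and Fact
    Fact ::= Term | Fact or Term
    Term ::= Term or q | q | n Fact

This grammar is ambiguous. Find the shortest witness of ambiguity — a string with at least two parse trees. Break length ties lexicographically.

q or q

length 1: no string has ≥2 trees
length 2: no string has ≥2 trees
length 3: q or q has 2 parse trees

Two derivations of q or q:
  Expr ⇒ Fact ⇒ Term ⇒ Term or q ⇒ q or q
  Expr ⇒ Fact ⇒ Fact or Term ⇒ Term or Term ⇒ q or Term ⇒ q or q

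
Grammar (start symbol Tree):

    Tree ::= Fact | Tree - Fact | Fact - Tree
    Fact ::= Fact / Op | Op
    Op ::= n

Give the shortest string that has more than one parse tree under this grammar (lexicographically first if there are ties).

length 1: no string has ≥2 trees
length 3: n - n has 2 parse trees

Two derivations of n - n:
  Tree ⇒ Tree - Fact ⇒ Fact - Fact ⇒ Op - Fact ⇒ n - Fact ⇒ n - Op ⇒ n - n
  Tree ⇒ Fact - Tree ⇒ Op - Tree ⇒ n - Tree ⇒ n - Fact ⇒ n - Op ⇒ n - n

n - n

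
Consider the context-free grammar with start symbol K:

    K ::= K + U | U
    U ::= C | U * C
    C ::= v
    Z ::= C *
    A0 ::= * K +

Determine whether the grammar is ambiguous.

Unambiguous

Only K, U, C are reachable from K; ignoring the rest: The grammar is stratified — K handles '+' (left-recursive), U handles '*', C atoms. Each operator has a fixed associativity and precedence level, so every string has one parse.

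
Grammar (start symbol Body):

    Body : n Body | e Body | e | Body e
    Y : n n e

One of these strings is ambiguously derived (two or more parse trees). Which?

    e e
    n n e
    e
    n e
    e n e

e e

e e: 2 trees
n n e: 1 tree
e: 1 tree
n e: 1 tree
e n e: 1 tree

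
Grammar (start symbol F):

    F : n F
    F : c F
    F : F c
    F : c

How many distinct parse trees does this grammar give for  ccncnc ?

1

Parse trees for ccncnc:
  [F c [F c [F n [F c [F n [F c]]]]]]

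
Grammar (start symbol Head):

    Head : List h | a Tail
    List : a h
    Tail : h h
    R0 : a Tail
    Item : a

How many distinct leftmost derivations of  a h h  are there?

2

Parse trees for a h h:
  [Head [List a h] h]
  [Head a [Tail h h]]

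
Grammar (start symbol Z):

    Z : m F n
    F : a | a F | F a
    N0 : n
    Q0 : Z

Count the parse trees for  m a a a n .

4

Parse trees for m a a a n:
  [Z m [F a [F a [F a]]] n]
  [Z m [F a [F [F a] a]] n]
  [Z m [F [F a [F a]] a] n]
  [Z m [F [F [F a] a] a] n]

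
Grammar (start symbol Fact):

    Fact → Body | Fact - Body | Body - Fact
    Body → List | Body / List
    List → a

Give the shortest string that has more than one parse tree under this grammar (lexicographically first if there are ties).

a - a

length 1: no string has ≥2 trees
length 3: a - a has 2 parse trees

Two derivations of a - a:
  Fact ⇒ Fact - Body ⇒ Body - Body ⇒ List - Body ⇒ a - Body ⇒ a - List ⇒ a - a
  Fact ⇒ Body - Fact ⇒ List - Fact ⇒ a - Fact ⇒ a - Body ⇒ a - List ⇒ a - a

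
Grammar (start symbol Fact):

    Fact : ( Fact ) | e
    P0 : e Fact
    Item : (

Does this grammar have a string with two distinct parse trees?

(P0, Item are unreachable from Fact, so their rules don't affect L(Fact).) Each string is a nest of matched brackets around a single atom. An opening bracket forces the recursive rule; an atom forces the base rule.

Unambiguous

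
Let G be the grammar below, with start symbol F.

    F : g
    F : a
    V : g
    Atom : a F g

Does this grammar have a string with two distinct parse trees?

(V, Atom are unreachable from F, so their rules don't affect L(F).) The reachable rules are right-linear with at most one rule per (nonterminal, next-terminal) pair. Each input token forces the next rule, so parsing is deterministic.

Unambiguous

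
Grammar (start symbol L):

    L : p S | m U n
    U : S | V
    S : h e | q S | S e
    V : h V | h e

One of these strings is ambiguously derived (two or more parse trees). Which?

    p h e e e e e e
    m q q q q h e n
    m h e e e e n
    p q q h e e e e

p h e e e e e e: 1 tree
m q q q q h e n: 1 tree
m h e e e e n: 1 tree
p q q h e e e e: 10 trees

p q q h e e e e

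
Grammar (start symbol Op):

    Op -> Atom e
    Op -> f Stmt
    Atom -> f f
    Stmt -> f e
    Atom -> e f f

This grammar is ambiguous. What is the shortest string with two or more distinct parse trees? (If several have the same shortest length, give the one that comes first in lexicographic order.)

f f e

length 3: f f e has 2 parse trees

Two derivations of f f e:
  Op ⇒ Atom e ⇒ f f e
  Op ⇒ f Stmt ⇒ f f e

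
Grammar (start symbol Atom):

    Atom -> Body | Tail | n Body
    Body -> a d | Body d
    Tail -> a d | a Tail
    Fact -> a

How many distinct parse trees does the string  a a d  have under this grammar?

Parse trees for a a d:
  [Atom [Tail a [Tail a d]]]

1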